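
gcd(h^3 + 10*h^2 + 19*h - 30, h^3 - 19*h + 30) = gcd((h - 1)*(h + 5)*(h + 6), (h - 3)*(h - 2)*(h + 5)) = h + 5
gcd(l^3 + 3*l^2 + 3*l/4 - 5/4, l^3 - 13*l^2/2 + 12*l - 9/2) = l - 1/2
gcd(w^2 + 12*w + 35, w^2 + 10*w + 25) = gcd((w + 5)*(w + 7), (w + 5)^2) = w + 5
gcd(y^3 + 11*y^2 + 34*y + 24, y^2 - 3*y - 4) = y + 1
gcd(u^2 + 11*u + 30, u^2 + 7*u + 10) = u + 5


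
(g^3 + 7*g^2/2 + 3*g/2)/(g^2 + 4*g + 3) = g*(2*g + 1)/(2*(g + 1))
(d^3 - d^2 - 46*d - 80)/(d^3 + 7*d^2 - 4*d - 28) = (d^2 - 3*d - 40)/(d^2 + 5*d - 14)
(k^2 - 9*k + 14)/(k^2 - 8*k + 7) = (k - 2)/(k - 1)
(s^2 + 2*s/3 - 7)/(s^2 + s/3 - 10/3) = (3*s^2 + 2*s - 21)/(3*s^2 + s - 10)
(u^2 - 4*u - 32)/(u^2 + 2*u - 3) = (u^2 - 4*u - 32)/(u^2 + 2*u - 3)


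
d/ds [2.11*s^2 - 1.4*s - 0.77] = 4.22*s - 1.4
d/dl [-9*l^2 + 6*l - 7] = 6 - 18*l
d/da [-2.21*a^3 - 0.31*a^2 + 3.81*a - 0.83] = -6.63*a^2 - 0.62*a + 3.81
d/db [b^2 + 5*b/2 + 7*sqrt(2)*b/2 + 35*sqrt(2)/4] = 2*b + 5/2 + 7*sqrt(2)/2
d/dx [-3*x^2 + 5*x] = 5 - 6*x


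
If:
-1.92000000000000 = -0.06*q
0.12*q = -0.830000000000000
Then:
No Solution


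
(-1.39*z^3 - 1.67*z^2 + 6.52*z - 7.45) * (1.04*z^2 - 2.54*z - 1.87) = -1.4456*z^5 + 1.7938*z^4 + 13.6219*z^3 - 21.1859*z^2 + 6.7306*z + 13.9315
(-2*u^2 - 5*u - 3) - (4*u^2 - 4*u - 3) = -6*u^2 - u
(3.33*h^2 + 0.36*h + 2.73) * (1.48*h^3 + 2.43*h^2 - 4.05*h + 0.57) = 4.9284*h^5 + 8.6247*h^4 - 8.5713*h^3 + 7.074*h^2 - 10.8513*h + 1.5561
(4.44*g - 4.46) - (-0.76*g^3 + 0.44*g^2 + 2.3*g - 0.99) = 0.76*g^3 - 0.44*g^2 + 2.14*g - 3.47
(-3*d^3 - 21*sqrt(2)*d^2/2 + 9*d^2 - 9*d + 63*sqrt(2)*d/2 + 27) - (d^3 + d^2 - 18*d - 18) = -4*d^3 - 21*sqrt(2)*d^2/2 + 8*d^2 + 9*d + 63*sqrt(2)*d/2 + 45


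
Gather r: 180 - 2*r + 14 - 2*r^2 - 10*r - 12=-2*r^2 - 12*r + 182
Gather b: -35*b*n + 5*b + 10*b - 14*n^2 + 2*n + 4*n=b*(15 - 35*n) - 14*n^2 + 6*n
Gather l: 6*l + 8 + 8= 6*l + 16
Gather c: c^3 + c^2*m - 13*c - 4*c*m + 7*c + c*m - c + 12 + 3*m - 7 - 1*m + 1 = c^3 + c^2*m + c*(-3*m - 7) + 2*m + 6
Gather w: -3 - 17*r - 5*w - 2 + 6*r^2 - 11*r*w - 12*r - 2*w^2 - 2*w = 6*r^2 - 29*r - 2*w^2 + w*(-11*r - 7) - 5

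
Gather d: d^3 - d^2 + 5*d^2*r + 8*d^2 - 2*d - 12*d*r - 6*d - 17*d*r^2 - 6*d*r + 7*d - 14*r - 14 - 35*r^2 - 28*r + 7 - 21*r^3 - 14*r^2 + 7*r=d^3 + d^2*(5*r + 7) + d*(-17*r^2 - 18*r - 1) - 21*r^3 - 49*r^2 - 35*r - 7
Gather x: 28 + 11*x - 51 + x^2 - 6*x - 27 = x^2 + 5*x - 50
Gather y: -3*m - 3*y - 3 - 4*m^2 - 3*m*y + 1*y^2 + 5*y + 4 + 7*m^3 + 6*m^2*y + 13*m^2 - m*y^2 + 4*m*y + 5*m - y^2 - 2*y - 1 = 7*m^3 + 9*m^2 - m*y^2 + 2*m + y*(6*m^2 + m)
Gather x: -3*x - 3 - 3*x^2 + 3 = -3*x^2 - 3*x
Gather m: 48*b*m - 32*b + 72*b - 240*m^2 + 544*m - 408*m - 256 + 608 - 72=40*b - 240*m^2 + m*(48*b + 136) + 280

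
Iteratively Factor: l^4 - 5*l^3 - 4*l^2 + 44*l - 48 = (l + 3)*(l^3 - 8*l^2 + 20*l - 16) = (l - 4)*(l + 3)*(l^2 - 4*l + 4) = (l - 4)*(l - 2)*(l + 3)*(l - 2)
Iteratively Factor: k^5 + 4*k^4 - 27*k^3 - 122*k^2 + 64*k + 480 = (k - 2)*(k^4 + 6*k^3 - 15*k^2 - 152*k - 240) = (k - 2)*(k + 4)*(k^3 + 2*k^2 - 23*k - 60) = (k - 5)*(k - 2)*(k + 4)*(k^2 + 7*k + 12) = (k - 5)*(k - 2)*(k + 4)^2*(k + 3)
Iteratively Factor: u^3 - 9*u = (u)*(u^2 - 9) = u*(u + 3)*(u - 3)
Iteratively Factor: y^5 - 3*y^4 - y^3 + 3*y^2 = (y - 3)*(y^4 - y^2) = (y - 3)*(y + 1)*(y^3 - y^2) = y*(y - 3)*(y + 1)*(y^2 - y) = y^2*(y - 3)*(y + 1)*(y - 1)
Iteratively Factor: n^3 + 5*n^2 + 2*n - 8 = (n + 2)*(n^2 + 3*n - 4) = (n - 1)*(n + 2)*(n + 4)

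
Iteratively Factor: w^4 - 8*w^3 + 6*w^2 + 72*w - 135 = (w - 3)*(w^3 - 5*w^2 - 9*w + 45) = (w - 3)^2*(w^2 - 2*w - 15) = (w - 5)*(w - 3)^2*(w + 3)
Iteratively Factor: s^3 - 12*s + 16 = (s - 2)*(s^2 + 2*s - 8) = (s - 2)*(s + 4)*(s - 2)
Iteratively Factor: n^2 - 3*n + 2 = (n - 2)*(n - 1)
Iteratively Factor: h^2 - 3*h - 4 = (h + 1)*(h - 4)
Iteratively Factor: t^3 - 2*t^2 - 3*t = (t - 3)*(t^2 + t) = t*(t - 3)*(t + 1)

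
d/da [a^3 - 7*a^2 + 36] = a*(3*a - 14)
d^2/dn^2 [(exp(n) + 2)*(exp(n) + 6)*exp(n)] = (9*exp(2*n) + 32*exp(n) + 12)*exp(n)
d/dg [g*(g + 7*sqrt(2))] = 2*g + 7*sqrt(2)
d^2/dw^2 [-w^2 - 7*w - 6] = -2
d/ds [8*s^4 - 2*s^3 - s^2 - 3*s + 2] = 32*s^3 - 6*s^2 - 2*s - 3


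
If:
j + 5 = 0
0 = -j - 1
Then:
No Solution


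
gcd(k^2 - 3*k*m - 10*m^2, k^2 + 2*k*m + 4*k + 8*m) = k + 2*m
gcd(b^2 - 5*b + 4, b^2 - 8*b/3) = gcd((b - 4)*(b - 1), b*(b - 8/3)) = 1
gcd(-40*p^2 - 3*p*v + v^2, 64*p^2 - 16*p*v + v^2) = 8*p - v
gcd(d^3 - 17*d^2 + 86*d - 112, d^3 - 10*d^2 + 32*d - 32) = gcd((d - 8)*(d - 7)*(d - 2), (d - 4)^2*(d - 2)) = d - 2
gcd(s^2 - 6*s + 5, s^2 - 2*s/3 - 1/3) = s - 1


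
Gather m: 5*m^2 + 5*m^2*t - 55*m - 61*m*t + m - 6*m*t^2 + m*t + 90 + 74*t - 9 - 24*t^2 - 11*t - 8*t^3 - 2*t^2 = m^2*(5*t + 5) + m*(-6*t^2 - 60*t - 54) - 8*t^3 - 26*t^2 + 63*t + 81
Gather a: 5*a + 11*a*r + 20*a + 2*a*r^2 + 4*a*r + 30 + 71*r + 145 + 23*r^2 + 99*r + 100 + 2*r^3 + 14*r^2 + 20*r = a*(2*r^2 + 15*r + 25) + 2*r^3 + 37*r^2 + 190*r + 275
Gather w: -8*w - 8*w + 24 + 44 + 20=88 - 16*w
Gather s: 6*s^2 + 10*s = 6*s^2 + 10*s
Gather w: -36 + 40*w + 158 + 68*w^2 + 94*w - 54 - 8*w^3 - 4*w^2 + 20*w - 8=-8*w^3 + 64*w^2 + 154*w + 60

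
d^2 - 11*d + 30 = (d - 6)*(d - 5)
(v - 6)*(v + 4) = v^2 - 2*v - 24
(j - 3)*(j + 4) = j^2 + j - 12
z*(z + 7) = z^2 + 7*z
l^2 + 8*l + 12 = (l + 2)*(l + 6)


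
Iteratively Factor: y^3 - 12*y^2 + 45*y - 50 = (y - 5)*(y^2 - 7*y + 10) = (y - 5)*(y - 2)*(y - 5)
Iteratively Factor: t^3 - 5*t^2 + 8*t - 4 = (t - 2)*(t^2 - 3*t + 2) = (t - 2)^2*(t - 1)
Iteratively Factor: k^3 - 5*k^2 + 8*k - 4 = (k - 1)*(k^2 - 4*k + 4) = (k - 2)*(k - 1)*(k - 2)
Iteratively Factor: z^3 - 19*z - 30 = (z + 2)*(z^2 - 2*z - 15) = (z - 5)*(z + 2)*(z + 3)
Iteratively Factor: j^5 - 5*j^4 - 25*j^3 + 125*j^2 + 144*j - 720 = (j - 3)*(j^4 - 2*j^3 - 31*j^2 + 32*j + 240) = (j - 3)*(j + 4)*(j^3 - 6*j^2 - 7*j + 60) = (j - 4)*(j - 3)*(j + 4)*(j^2 - 2*j - 15) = (j - 5)*(j - 4)*(j - 3)*(j + 4)*(j + 3)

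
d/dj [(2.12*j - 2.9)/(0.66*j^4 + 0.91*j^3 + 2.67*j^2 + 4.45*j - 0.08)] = (-4.1976*j^4 + 3.7976*j^3 + 2.2566*j^2 + 15.486*j + 12.7354)/(0.4356*j^8 + 1.2012*j^7 + 4.3525*j^6 + 10.7334*j^5 + 15.1223*j^4 + 23.6174*j^3 + 19.3753*j^2 - 0.712*j + 0.0064)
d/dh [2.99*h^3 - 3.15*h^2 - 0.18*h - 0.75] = 8.97*h^2 - 6.3*h - 0.18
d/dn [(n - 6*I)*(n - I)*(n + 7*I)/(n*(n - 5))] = (n^4 - 10*n^3 - 43*n^2 + 84*I*n - 210*I)/(n^2*(n^2 - 10*n + 25))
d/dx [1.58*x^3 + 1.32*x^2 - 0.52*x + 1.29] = 4.74*x^2 + 2.64*x - 0.52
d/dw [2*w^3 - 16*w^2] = 2*w*(3*w - 16)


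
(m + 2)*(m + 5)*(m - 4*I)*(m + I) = m^4 + 7*m^3 - 3*I*m^3 + 14*m^2 - 21*I*m^2 + 28*m - 30*I*m + 40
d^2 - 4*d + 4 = (d - 2)^2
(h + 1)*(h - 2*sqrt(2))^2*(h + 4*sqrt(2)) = h^4 + h^3 - 24*h^2 - 24*h + 32*sqrt(2)*h + 32*sqrt(2)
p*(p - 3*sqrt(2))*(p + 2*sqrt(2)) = p^3 - sqrt(2)*p^2 - 12*p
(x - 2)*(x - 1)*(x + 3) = x^3 - 7*x + 6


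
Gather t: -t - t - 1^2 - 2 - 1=-2*t - 4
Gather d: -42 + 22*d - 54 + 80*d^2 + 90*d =80*d^2 + 112*d - 96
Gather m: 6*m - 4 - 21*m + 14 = 10 - 15*m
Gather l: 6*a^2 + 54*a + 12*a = 6*a^2 + 66*a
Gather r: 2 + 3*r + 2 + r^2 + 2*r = r^2 + 5*r + 4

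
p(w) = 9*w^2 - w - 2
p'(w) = 18*w - 1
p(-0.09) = -1.84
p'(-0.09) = -2.62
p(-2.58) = 60.49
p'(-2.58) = -47.44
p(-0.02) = -1.98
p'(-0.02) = -1.36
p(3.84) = 126.87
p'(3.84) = 68.12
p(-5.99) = 326.91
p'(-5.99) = -108.82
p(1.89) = 28.26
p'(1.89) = 33.02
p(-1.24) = 13.08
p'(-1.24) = -23.32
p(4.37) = 165.50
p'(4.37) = 77.66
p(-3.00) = 82.00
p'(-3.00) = -55.00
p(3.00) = 76.00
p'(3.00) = 53.00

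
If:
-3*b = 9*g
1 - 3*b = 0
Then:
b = 1/3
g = -1/9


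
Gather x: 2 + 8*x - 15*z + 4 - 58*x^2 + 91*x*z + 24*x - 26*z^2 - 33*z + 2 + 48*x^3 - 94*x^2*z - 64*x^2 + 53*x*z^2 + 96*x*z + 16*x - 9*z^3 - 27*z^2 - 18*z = 48*x^3 + x^2*(-94*z - 122) + x*(53*z^2 + 187*z + 48) - 9*z^3 - 53*z^2 - 66*z + 8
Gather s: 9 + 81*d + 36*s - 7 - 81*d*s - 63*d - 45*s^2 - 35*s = 18*d - 45*s^2 + s*(1 - 81*d) + 2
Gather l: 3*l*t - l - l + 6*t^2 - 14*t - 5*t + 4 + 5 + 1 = l*(3*t - 2) + 6*t^2 - 19*t + 10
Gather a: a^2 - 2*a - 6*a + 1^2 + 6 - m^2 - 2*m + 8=a^2 - 8*a - m^2 - 2*m + 15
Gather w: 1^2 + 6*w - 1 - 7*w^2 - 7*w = -7*w^2 - w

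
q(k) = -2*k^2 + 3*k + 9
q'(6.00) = -21.00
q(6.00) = -45.00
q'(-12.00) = 51.00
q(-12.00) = -315.00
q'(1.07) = -1.28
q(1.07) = 9.92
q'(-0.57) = 5.28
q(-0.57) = 6.64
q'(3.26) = -10.04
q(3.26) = -2.48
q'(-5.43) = 24.72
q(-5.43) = -66.26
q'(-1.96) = 10.84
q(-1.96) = -4.56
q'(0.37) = 1.52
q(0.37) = 9.84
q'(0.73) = 0.08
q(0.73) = 10.12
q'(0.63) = 0.48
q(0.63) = 10.10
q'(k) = 3 - 4*k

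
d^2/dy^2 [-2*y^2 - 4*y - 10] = -4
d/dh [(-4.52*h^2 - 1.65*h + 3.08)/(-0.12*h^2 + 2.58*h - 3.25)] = (-11.8596*h^2 + 30.1192*h - 2.5839)/(0.0144*h^4 - 0.6192*h^3 + 7.4364*h^2 - 16.77*h + 10.5625)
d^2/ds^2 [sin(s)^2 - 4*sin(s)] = 4*sin(s) + 2*cos(2*s)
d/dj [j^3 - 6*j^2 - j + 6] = 3*j^2 - 12*j - 1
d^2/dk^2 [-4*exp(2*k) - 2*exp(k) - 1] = (-16*exp(k) - 2)*exp(k)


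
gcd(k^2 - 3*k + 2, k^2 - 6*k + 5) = k - 1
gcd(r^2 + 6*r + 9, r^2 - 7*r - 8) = 1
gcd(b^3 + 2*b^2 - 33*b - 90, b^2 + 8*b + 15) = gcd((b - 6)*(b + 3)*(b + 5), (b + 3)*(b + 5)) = b^2 + 8*b + 15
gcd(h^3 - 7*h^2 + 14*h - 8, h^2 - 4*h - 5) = 1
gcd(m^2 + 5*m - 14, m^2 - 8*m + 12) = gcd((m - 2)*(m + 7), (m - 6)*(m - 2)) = m - 2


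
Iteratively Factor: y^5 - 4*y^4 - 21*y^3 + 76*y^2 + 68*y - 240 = (y - 5)*(y^4 + y^3 - 16*y^2 - 4*y + 48) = (y - 5)*(y - 3)*(y^3 + 4*y^2 - 4*y - 16) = (y - 5)*(y - 3)*(y - 2)*(y^2 + 6*y + 8) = (y - 5)*(y - 3)*(y - 2)*(y + 4)*(y + 2)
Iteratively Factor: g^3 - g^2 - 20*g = (g)*(g^2 - g - 20) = g*(g - 5)*(g + 4)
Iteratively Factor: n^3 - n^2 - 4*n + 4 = (n - 2)*(n^2 + n - 2) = (n - 2)*(n - 1)*(n + 2)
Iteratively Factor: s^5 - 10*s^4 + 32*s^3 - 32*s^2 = (s - 4)*(s^4 - 6*s^3 + 8*s^2) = (s - 4)^2*(s^3 - 2*s^2) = (s - 4)^2*(s - 2)*(s^2) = s*(s - 4)^2*(s - 2)*(s)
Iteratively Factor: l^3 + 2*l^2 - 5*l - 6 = (l - 2)*(l^2 + 4*l + 3) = (l - 2)*(l + 1)*(l + 3)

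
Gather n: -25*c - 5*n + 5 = -25*c - 5*n + 5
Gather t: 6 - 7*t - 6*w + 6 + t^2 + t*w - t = t^2 + t*(w - 8) - 6*w + 12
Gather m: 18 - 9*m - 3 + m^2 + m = m^2 - 8*m + 15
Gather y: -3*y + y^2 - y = y^2 - 4*y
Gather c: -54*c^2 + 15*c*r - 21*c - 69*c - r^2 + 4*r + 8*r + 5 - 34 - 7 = -54*c^2 + c*(15*r - 90) - r^2 + 12*r - 36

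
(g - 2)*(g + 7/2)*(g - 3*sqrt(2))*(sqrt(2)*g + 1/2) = sqrt(2)*g^4 - 11*g^3/2 + 3*sqrt(2)*g^3/2 - 17*sqrt(2)*g^2/2 - 33*g^2/4 - 9*sqrt(2)*g/4 + 77*g/2 + 21*sqrt(2)/2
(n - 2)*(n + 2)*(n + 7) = n^3 + 7*n^2 - 4*n - 28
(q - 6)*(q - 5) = q^2 - 11*q + 30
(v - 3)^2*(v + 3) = v^3 - 3*v^2 - 9*v + 27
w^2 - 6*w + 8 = (w - 4)*(w - 2)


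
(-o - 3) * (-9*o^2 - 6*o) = 9*o^3 + 33*o^2 + 18*o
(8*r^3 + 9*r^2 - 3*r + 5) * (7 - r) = -8*r^4 + 47*r^3 + 66*r^2 - 26*r + 35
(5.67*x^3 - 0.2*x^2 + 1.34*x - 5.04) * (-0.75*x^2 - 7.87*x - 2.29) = -4.2525*x^5 - 44.4729*x^4 - 12.4153*x^3 - 6.3078*x^2 + 36.5962*x + 11.5416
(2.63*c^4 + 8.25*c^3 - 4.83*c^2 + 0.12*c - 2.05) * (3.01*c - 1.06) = 7.9163*c^5 + 22.0447*c^4 - 23.2833*c^3 + 5.481*c^2 - 6.2977*c + 2.173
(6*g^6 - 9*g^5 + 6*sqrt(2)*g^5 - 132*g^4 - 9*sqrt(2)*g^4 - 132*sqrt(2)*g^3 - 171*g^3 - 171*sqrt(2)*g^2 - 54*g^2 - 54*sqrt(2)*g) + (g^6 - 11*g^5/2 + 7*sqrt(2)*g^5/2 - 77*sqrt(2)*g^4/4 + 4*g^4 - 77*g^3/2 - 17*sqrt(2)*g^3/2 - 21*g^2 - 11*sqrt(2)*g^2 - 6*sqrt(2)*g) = 7*g^6 - 29*g^5/2 + 19*sqrt(2)*g^5/2 - 128*g^4 - 113*sqrt(2)*g^4/4 - 419*g^3/2 - 281*sqrt(2)*g^3/2 - 182*sqrt(2)*g^2 - 75*g^2 - 60*sqrt(2)*g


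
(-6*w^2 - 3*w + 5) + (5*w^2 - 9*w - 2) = -w^2 - 12*w + 3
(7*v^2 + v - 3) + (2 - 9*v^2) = -2*v^2 + v - 1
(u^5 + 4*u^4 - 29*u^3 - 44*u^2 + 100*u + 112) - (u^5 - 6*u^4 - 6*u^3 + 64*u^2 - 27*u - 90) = 10*u^4 - 23*u^3 - 108*u^2 + 127*u + 202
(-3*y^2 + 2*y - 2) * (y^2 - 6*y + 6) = -3*y^4 + 20*y^3 - 32*y^2 + 24*y - 12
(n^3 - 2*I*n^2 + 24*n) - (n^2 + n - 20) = n^3 - n^2 - 2*I*n^2 + 23*n + 20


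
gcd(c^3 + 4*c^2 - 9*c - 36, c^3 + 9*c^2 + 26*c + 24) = c^2 + 7*c + 12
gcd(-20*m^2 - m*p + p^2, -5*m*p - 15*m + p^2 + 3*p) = -5*m + p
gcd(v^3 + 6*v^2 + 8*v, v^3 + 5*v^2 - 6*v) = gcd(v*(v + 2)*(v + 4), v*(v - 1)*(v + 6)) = v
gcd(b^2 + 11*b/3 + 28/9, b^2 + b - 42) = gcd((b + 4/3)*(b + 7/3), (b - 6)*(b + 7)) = 1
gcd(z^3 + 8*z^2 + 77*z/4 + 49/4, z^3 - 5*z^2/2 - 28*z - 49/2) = z^2 + 9*z/2 + 7/2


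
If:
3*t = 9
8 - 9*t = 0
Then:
No Solution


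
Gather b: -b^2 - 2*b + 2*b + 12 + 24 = 36 - b^2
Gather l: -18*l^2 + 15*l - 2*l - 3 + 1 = -18*l^2 + 13*l - 2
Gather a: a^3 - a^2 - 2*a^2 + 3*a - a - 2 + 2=a^3 - 3*a^2 + 2*a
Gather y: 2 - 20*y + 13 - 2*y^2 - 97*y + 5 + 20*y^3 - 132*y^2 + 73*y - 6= 20*y^3 - 134*y^2 - 44*y + 14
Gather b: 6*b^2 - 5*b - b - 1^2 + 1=6*b^2 - 6*b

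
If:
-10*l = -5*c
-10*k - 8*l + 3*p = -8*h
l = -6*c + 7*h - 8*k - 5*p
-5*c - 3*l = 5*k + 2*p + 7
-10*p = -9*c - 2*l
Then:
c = -3/34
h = -107/68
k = -5/4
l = -3/68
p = -3/34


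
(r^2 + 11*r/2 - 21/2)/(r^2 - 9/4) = 2*(r + 7)/(2*r + 3)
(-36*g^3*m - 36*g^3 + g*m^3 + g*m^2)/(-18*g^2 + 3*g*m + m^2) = g*(6*g*m + 6*g - m^2 - m)/(3*g - m)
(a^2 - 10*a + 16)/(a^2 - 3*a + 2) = (a - 8)/(a - 1)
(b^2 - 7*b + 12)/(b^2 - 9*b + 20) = (b - 3)/(b - 5)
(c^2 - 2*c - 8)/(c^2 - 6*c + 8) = (c + 2)/(c - 2)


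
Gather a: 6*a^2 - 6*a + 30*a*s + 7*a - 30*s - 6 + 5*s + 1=6*a^2 + a*(30*s + 1) - 25*s - 5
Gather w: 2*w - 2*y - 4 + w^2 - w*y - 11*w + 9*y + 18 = w^2 + w*(-y - 9) + 7*y + 14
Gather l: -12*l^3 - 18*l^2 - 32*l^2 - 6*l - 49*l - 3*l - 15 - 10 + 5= -12*l^3 - 50*l^2 - 58*l - 20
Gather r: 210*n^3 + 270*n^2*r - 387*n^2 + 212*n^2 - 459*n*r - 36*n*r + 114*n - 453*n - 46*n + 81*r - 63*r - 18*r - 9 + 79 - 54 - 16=210*n^3 - 175*n^2 - 385*n + r*(270*n^2 - 495*n)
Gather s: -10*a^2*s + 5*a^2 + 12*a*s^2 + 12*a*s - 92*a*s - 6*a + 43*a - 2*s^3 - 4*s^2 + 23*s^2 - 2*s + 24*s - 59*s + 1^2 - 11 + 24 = 5*a^2 + 37*a - 2*s^3 + s^2*(12*a + 19) + s*(-10*a^2 - 80*a - 37) + 14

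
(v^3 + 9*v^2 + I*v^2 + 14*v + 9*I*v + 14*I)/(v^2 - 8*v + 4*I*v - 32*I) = (v^3 + v^2*(9 + I) + v*(14 + 9*I) + 14*I)/(v^2 + 4*v*(-2 + I) - 32*I)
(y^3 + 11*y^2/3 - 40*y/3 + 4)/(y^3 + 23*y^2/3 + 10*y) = (3*y^2 - 7*y + 2)/(y*(3*y + 5))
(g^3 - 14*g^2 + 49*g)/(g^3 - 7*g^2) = (g - 7)/g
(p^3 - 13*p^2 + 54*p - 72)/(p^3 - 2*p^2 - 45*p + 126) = (p - 4)/(p + 7)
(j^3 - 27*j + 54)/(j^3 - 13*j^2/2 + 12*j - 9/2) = 2*(j + 6)/(2*j - 1)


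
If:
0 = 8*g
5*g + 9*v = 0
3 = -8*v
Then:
No Solution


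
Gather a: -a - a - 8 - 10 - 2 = -2*a - 20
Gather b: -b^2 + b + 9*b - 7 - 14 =-b^2 + 10*b - 21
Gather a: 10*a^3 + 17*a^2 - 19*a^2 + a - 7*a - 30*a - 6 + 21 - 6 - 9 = 10*a^3 - 2*a^2 - 36*a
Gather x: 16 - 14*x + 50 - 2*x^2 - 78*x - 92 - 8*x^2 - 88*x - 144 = -10*x^2 - 180*x - 170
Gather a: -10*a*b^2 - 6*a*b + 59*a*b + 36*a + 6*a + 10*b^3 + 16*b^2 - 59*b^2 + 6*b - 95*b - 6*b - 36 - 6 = a*(-10*b^2 + 53*b + 42) + 10*b^3 - 43*b^2 - 95*b - 42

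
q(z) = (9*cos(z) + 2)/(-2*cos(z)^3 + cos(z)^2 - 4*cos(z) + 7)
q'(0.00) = 0.00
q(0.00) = 5.50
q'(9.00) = -0.12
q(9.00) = -0.48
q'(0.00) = 0.00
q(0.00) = 5.50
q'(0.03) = -0.79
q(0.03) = 5.49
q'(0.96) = -2.89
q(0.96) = 1.54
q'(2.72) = -0.12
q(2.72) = -0.48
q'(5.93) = 5.62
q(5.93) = 4.22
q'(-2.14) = 0.60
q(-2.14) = -0.29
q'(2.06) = -0.71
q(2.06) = -0.24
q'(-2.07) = 0.70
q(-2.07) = -0.25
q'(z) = (9*cos(z) + 2)*(-6*sin(z)*cos(z)^2 + 2*sin(z)*cos(z) - 4*sin(z))/(-2*cos(z)^3 + cos(z)^2 - 4*cos(z) + 7)^2 - 9*sin(z)/(-2*cos(z)^3 + cos(z)^2 - 4*cos(z) + 7) = -4*(-3*sin(z)^2 + 23*cos(z) + 9*cos(3*z) + 74)*sin(z)/(2*sin(z)^2 + 11*cos(z) + cos(3*z) - 16)^2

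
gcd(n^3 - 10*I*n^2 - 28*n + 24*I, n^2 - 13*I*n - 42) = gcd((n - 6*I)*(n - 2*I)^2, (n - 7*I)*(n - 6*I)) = n - 6*I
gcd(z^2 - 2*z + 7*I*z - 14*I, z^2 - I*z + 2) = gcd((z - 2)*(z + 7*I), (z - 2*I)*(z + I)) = 1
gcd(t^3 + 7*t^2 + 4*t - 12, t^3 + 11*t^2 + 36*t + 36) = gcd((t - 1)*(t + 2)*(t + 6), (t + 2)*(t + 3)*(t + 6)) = t^2 + 8*t + 12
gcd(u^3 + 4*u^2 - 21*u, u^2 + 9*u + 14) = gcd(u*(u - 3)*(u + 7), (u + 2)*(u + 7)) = u + 7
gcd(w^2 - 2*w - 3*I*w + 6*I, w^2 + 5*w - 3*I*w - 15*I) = w - 3*I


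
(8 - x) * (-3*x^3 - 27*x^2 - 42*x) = 3*x^4 + 3*x^3 - 174*x^2 - 336*x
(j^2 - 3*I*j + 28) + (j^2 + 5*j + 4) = 2*j^2 + 5*j - 3*I*j + 32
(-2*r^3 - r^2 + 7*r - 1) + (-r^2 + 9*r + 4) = -2*r^3 - 2*r^2 + 16*r + 3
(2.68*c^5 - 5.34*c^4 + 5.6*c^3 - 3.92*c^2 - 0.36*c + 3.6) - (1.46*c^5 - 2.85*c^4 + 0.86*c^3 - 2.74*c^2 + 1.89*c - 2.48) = 1.22*c^5 - 2.49*c^4 + 4.74*c^3 - 1.18*c^2 - 2.25*c + 6.08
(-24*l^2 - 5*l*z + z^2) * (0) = 0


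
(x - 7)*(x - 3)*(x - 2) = x^3 - 12*x^2 + 41*x - 42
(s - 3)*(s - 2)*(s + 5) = s^3 - 19*s + 30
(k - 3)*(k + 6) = k^2 + 3*k - 18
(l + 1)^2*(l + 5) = l^3 + 7*l^2 + 11*l + 5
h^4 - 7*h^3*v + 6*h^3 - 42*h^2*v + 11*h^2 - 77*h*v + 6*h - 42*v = (h + 1)*(h + 2)*(h + 3)*(h - 7*v)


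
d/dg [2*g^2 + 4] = 4*g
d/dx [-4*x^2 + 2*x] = 2 - 8*x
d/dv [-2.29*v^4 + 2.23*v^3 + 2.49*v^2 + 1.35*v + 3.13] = -9.16*v^3 + 6.69*v^2 + 4.98*v + 1.35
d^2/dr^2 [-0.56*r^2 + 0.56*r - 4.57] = -1.12000000000000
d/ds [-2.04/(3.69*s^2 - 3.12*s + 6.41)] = (15.0552*s - 6.3648)/(3.69*s^2 - 3.12*s + 6.41)^2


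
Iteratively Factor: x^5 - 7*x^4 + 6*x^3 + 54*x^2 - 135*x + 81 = (x - 3)*(x^4 - 4*x^3 - 6*x^2 + 36*x - 27) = (x - 3)*(x + 3)*(x^3 - 7*x^2 + 15*x - 9) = (x - 3)^2*(x + 3)*(x^2 - 4*x + 3) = (x - 3)^2*(x - 1)*(x + 3)*(x - 3)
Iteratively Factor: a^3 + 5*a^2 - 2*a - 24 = (a + 4)*(a^2 + a - 6) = (a - 2)*(a + 4)*(a + 3)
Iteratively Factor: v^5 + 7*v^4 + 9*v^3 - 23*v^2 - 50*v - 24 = (v - 2)*(v^4 + 9*v^3 + 27*v^2 + 31*v + 12) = (v - 2)*(v + 1)*(v^3 + 8*v^2 + 19*v + 12) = (v - 2)*(v + 1)^2*(v^2 + 7*v + 12) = (v - 2)*(v + 1)^2*(v + 4)*(v + 3)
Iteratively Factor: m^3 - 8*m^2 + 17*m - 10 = (m - 5)*(m^2 - 3*m + 2) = (m - 5)*(m - 2)*(m - 1)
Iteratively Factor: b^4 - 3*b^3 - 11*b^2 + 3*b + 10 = (b - 1)*(b^3 - 2*b^2 - 13*b - 10) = (b - 1)*(b + 2)*(b^2 - 4*b - 5) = (b - 1)*(b + 1)*(b + 2)*(b - 5)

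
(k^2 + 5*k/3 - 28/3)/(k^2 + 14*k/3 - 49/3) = (k + 4)/(k + 7)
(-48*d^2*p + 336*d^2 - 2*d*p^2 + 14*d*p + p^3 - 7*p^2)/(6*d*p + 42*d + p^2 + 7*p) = (-8*d*p + 56*d + p^2 - 7*p)/(p + 7)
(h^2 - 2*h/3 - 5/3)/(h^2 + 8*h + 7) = (h - 5/3)/(h + 7)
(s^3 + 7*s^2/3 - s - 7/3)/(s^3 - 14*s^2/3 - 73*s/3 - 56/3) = (s - 1)/(s - 8)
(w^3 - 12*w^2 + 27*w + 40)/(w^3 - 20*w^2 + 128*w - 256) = (w^2 - 4*w - 5)/(w^2 - 12*w + 32)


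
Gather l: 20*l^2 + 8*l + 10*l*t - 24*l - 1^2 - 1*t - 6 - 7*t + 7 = 20*l^2 + l*(10*t - 16) - 8*t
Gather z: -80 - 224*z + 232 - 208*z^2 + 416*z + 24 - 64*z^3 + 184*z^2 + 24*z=-64*z^3 - 24*z^2 + 216*z + 176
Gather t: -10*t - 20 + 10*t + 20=0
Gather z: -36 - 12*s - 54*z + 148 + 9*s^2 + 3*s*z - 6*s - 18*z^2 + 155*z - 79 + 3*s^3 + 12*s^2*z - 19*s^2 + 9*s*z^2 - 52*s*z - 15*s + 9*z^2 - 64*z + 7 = 3*s^3 - 10*s^2 - 33*s + z^2*(9*s - 9) + z*(12*s^2 - 49*s + 37) + 40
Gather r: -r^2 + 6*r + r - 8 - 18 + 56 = -r^2 + 7*r + 30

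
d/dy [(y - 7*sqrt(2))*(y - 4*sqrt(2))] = 2*y - 11*sqrt(2)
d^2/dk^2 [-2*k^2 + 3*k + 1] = -4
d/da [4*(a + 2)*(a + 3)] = 8*a + 20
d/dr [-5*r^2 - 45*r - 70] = -10*r - 45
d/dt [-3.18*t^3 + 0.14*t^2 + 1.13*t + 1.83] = -9.54*t^2 + 0.28*t + 1.13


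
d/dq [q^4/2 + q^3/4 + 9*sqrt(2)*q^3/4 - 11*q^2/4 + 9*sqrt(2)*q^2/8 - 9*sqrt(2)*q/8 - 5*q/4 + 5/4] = 2*q^3 + 3*q^2/4 + 27*sqrt(2)*q^2/4 - 11*q/2 + 9*sqrt(2)*q/4 - 9*sqrt(2)/8 - 5/4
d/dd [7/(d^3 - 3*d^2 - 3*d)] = 21*(-d^2 + 2*d + 1)/(d^2*(-d^2 + 3*d + 3)^2)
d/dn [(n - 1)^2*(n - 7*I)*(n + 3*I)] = 4*n^3 + n^2*(-6 - 12*I) + n*(44 + 16*I) - 42 - 4*I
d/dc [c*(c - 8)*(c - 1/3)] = 3*c^2 - 50*c/3 + 8/3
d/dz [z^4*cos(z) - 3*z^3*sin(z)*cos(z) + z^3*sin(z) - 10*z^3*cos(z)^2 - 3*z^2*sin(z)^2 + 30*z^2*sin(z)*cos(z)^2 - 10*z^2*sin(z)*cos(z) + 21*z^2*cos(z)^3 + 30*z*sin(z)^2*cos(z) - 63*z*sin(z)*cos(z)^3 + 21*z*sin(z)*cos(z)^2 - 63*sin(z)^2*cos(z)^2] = -z^4*sin(z) + 10*z^3*sin(2*z) + 5*z^3*cos(z) - 3*z^3*cos(2*z) - 51*z^2*sin(z)/4 - 15*z^2*sin(2*z)/2 - 63*z^2*sin(3*z)/4 + 15*z^2*cos(z)/2 - 25*z^2*cos(2*z) + 45*z^2*cos(3*z)/2 - 15*z^2 + 15*z*sin(z)/2 - 10*z*sin(2*z) + 75*z*sin(3*z)/2 + 147*z*cos(z)/4 - 63*z*cos(2*z)^2 - 57*z*cos(2*z)/2 + 105*z*cos(3*z)/4 + 57*z/2 + 21*sin(z)/4 - 63*sin(2*z)/4 + 21*sin(3*z)/4 - 315*sin(4*z)/8 + 15*cos(z)/2 - 15*cos(3*z)/2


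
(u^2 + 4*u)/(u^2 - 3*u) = (u + 4)/(u - 3)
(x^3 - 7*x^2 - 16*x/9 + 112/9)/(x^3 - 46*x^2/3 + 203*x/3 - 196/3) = (x + 4/3)/(x - 7)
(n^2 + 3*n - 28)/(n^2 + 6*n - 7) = (n - 4)/(n - 1)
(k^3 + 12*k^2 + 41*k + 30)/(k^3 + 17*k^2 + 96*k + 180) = (k + 1)/(k + 6)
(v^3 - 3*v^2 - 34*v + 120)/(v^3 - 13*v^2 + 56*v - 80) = (v + 6)/(v - 4)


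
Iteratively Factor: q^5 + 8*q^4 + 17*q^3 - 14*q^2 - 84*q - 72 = (q + 2)*(q^4 + 6*q^3 + 5*q^2 - 24*q - 36) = (q - 2)*(q + 2)*(q^3 + 8*q^2 + 21*q + 18) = (q - 2)*(q + 2)*(q + 3)*(q^2 + 5*q + 6) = (q - 2)*(q + 2)*(q + 3)^2*(q + 2)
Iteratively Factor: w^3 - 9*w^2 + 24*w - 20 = (w - 2)*(w^2 - 7*w + 10) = (w - 5)*(w - 2)*(w - 2)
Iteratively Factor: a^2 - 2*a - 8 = (a + 2)*(a - 4)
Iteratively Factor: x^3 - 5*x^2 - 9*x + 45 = (x - 3)*(x^2 - 2*x - 15) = (x - 5)*(x - 3)*(x + 3)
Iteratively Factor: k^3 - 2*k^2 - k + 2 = (k - 1)*(k^2 - k - 2) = (k - 2)*(k - 1)*(k + 1)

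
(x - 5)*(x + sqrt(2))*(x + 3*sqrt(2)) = x^3 - 5*x^2 + 4*sqrt(2)*x^2 - 20*sqrt(2)*x + 6*x - 30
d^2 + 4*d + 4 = (d + 2)^2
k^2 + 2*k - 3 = (k - 1)*(k + 3)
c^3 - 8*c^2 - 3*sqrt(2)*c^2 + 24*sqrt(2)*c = c*(c - 8)*(c - 3*sqrt(2))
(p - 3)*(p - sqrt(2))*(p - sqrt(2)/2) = p^3 - 3*p^2 - 3*sqrt(2)*p^2/2 + p + 9*sqrt(2)*p/2 - 3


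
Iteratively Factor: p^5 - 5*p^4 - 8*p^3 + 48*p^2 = (p + 3)*(p^4 - 8*p^3 + 16*p^2) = (p - 4)*(p + 3)*(p^3 - 4*p^2) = p*(p - 4)*(p + 3)*(p^2 - 4*p) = p^2*(p - 4)*(p + 3)*(p - 4)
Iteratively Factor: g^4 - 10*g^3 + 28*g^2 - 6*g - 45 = (g - 5)*(g^3 - 5*g^2 + 3*g + 9) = (g - 5)*(g + 1)*(g^2 - 6*g + 9) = (g - 5)*(g - 3)*(g + 1)*(g - 3)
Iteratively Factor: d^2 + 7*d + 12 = (d + 4)*(d + 3)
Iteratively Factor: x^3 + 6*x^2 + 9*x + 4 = (x + 1)*(x^2 + 5*x + 4) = (x + 1)^2*(x + 4)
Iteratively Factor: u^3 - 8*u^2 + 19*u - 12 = (u - 1)*(u^2 - 7*u + 12) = (u - 3)*(u - 1)*(u - 4)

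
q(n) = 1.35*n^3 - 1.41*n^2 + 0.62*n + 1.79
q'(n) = 4.05*n^2 - 2.82*n + 0.62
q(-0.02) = 1.78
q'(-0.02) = 0.68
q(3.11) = 30.69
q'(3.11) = 31.02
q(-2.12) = -18.72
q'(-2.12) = 24.80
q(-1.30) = -4.36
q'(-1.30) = 11.13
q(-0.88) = -0.77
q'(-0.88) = 6.24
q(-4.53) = -155.45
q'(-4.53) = 96.50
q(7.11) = 420.14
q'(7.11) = 185.31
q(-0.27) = 1.49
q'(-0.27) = 1.68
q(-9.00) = -1102.15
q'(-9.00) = 354.05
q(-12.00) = -2541.49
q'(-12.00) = 617.66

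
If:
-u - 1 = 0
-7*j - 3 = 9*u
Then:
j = 6/7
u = -1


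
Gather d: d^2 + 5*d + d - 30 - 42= d^2 + 6*d - 72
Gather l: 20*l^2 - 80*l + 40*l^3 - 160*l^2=40*l^3 - 140*l^2 - 80*l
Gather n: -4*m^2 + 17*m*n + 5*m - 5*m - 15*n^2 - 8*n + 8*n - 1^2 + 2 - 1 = -4*m^2 + 17*m*n - 15*n^2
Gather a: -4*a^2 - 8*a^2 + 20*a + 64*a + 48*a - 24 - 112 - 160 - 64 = -12*a^2 + 132*a - 360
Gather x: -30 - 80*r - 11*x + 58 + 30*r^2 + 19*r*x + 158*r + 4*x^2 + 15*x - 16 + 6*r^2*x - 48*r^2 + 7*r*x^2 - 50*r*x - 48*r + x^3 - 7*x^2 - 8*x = -18*r^2 + 30*r + x^3 + x^2*(7*r - 3) + x*(6*r^2 - 31*r - 4) + 12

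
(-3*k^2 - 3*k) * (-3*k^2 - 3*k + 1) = 9*k^4 + 18*k^3 + 6*k^2 - 3*k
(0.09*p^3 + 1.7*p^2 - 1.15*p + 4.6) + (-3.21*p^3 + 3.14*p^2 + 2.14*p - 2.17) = -3.12*p^3 + 4.84*p^2 + 0.99*p + 2.43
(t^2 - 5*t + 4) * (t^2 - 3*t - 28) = t^4 - 8*t^3 - 9*t^2 + 128*t - 112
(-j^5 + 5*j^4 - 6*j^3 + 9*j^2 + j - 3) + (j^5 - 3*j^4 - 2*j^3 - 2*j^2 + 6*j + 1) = 2*j^4 - 8*j^3 + 7*j^2 + 7*j - 2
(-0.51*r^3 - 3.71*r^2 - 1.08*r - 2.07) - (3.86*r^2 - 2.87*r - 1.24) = -0.51*r^3 - 7.57*r^2 + 1.79*r - 0.83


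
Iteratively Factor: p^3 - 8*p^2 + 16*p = (p - 4)*(p^2 - 4*p) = p*(p - 4)*(p - 4)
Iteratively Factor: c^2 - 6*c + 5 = (c - 5)*(c - 1)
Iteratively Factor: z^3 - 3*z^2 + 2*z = (z - 2)*(z^2 - z) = (z - 2)*(z - 1)*(z)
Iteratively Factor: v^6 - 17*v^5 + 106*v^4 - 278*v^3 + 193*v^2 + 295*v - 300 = (v - 5)*(v^5 - 12*v^4 + 46*v^3 - 48*v^2 - 47*v + 60) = (v - 5)*(v - 1)*(v^4 - 11*v^3 + 35*v^2 - 13*v - 60) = (v - 5)*(v - 1)*(v + 1)*(v^3 - 12*v^2 + 47*v - 60) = (v - 5)*(v - 4)*(v - 1)*(v + 1)*(v^2 - 8*v + 15) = (v - 5)*(v - 4)*(v - 3)*(v - 1)*(v + 1)*(v - 5)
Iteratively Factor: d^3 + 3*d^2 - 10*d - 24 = (d + 4)*(d^2 - d - 6) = (d - 3)*(d + 4)*(d + 2)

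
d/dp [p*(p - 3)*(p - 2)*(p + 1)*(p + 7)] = 5*p^4 + 12*p^3 - 81*p^2 + 26*p + 42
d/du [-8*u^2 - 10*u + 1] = -16*u - 10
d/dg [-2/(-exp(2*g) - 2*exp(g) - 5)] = -4*(exp(g) + 1)*exp(g)/(exp(2*g) + 2*exp(g) + 5)^2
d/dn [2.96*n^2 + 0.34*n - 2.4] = 5.92*n + 0.34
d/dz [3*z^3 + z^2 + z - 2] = 9*z^2 + 2*z + 1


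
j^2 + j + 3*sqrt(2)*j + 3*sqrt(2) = (j + 1)*(j + 3*sqrt(2))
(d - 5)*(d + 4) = d^2 - d - 20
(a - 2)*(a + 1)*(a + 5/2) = a^3 + 3*a^2/2 - 9*a/2 - 5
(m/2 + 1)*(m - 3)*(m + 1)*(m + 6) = m^4/2 + 3*m^3 - 7*m^2/2 - 24*m - 18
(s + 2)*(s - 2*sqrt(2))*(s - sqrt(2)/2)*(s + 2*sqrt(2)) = s^4 - sqrt(2)*s^3/2 + 2*s^3 - 8*s^2 - sqrt(2)*s^2 - 16*s + 4*sqrt(2)*s + 8*sqrt(2)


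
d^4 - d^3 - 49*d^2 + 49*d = d*(d - 7)*(d - 1)*(d + 7)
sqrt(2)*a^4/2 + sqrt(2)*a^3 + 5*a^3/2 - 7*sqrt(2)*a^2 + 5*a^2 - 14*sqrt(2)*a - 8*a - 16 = (a - 2*sqrt(2))*(a + sqrt(2)/2)*(a + 4*sqrt(2))*(sqrt(2)*a/2 + sqrt(2))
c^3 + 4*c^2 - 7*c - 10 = (c - 2)*(c + 1)*(c + 5)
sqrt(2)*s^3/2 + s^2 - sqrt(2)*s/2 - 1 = (s - 1)*(s + sqrt(2))*(sqrt(2)*s/2 + sqrt(2)/2)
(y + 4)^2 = y^2 + 8*y + 16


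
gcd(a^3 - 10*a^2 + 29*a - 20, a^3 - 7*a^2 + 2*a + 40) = a^2 - 9*a + 20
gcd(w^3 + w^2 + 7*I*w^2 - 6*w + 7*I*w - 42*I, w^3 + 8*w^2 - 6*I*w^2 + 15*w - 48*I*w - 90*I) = w + 3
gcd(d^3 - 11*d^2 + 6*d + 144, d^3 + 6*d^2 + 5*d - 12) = d + 3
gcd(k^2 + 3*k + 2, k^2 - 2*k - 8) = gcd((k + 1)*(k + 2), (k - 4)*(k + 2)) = k + 2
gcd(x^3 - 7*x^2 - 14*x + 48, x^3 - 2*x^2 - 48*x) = x - 8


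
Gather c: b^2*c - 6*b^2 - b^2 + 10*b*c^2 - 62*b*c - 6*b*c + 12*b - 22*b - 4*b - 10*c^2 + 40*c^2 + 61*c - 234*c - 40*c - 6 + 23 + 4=-7*b^2 - 14*b + c^2*(10*b + 30) + c*(b^2 - 68*b - 213) + 21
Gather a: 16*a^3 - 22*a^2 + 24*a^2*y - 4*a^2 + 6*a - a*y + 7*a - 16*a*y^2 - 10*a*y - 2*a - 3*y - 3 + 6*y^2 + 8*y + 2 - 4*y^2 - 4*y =16*a^3 + a^2*(24*y - 26) + a*(-16*y^2 - 11*y + 11) + 2*y^2 + y - 1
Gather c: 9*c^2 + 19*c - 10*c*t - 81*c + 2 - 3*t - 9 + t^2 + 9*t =9*c^2 + c*(-10*t - 62) + t^2 + 6*t - 7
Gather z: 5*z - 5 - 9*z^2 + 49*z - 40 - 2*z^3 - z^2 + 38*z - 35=-2*z^3 - 10*z^2 + 92*z - 80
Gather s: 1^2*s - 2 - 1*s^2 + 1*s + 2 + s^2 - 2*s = 0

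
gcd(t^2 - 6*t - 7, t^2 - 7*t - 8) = t + 1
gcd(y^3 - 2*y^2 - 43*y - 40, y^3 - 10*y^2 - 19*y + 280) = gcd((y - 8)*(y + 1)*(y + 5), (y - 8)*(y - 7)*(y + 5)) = y^2 - 3*y - 40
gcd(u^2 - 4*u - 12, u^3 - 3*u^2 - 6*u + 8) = u + 2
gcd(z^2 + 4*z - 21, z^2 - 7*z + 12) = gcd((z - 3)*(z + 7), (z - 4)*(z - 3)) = z - 3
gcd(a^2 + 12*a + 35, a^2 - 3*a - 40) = a + 5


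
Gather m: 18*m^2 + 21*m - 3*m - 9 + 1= 18*m^2 + 18*m - 8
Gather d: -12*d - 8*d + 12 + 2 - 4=10 - 20*d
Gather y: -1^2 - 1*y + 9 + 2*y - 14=y - 6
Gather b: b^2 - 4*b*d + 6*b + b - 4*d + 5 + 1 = b^2 + b*(7 - 4*d) - 4*d + 6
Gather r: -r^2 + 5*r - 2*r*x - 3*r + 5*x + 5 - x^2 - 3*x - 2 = -r^2 + r*(2 - 2*x) - x^2 + 2*x + 3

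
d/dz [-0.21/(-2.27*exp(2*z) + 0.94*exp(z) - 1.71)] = (0.1974 - 0.9534*exp(z))*exp(z)/(2.27*exp(2*z) - 0.94*exp(z) + 1.71)^2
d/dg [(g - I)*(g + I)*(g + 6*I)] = 3*g^2 + 12*I*g + 1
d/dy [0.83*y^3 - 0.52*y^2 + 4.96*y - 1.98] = 2.49*y^2 - 1.04*y + 4.96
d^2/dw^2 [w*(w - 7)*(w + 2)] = 6*w - 10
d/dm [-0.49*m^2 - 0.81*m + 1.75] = -0.98*m - 0.81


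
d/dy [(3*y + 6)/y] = -6/y^2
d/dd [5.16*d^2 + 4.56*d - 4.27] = 10.32*d + 4.56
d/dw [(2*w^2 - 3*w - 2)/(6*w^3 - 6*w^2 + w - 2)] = 4*(-3*w^4 + 9*w^3 + 5*w^2 - 8*w + 2)/(36*w^6 - 72*w^5 + 48*w^4 - 36*w^3 + 25*w^2 - 4*w + 4)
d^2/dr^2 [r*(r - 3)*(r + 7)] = 6*r + 8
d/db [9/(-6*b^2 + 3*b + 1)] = 27*(4*b - 1)/(-6*b^2 + 3*b + 1)^2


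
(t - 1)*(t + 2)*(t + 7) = t^3 + 8*t^2 + 5*t - 14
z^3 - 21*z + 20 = (z - 4)*(z - 1)*(z + 5)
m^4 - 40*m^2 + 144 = (m - 6)*(m - 2)*(m + 2)*(m + 6)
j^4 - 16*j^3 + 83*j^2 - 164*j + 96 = (j - 8)*(j - 4)*(j - 3)*(j - 1)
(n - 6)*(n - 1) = n^2 - 7*n + 6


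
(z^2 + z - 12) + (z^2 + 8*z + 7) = 2*z^2 + 9*z - 5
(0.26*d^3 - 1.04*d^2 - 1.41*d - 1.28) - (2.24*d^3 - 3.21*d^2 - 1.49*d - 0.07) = -1.98*d^3 + 2.17*d^2 + 0.0800000000000001*d - 1.21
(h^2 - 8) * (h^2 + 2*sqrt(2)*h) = h^4 + 2*sqrt(2)*h^3 - 8*h^2 - 16*sqrt(2)*h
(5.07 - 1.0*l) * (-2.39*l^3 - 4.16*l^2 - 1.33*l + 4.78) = 2.39*l^4 - 7.9573*l^3 - 19.7612*l^2 - 11.5231*l + 24.2346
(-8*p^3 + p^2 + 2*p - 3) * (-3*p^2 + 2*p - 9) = 24*p^5 - 19*p^4 + 68*p^3 + 4*p^2 - 24*p + 27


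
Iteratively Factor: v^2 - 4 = (v + 2)*(v - 2)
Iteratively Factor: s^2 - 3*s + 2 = (s - 2)*(s - 1)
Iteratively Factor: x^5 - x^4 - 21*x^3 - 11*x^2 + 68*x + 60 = (x + 2)*(x^4 - 3*x^3 - 15*x^2 + 19*x + 30) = (x + 2)*(x + 3)*(x^3 - 6*x^2 + 3*x + 10) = (x - 5)*(x + 2)*(x + 3)*(x^2 - x - 2) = (x - 5)*(x - 2)*(x + 2)*(x + 3)*(x + 1)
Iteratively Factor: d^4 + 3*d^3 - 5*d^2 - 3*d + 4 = (d + 4)*(d^3 - d^2 - d + 1) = (d - 1)*(d + 4)*(d^2 - 1) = (d - 1)^2*(d + 4)*(d + 1)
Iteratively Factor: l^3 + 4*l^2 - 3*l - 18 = (l - 2)*(l^2 + 6*l + 9) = (l - 2)*(l + 3)*(l + 3)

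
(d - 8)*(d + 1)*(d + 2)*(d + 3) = d^4 - 2*d^3 - 37*d^2 - 82*d - 48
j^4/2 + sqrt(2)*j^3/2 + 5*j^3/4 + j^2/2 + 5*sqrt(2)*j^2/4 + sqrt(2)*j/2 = j*(j/2 + sqrt(2)/2)*(j + 1/2)*(j + 2)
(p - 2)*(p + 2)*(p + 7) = p^3 + 7*p^2 - 4*p - 28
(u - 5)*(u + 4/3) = u^2 - 11*u/3 - 20/3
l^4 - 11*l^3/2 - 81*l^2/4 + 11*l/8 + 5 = (l - 8)*(l - 1/2)*(l + 1/2)*(l + 5/2)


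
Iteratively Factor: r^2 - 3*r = (r - 3)*(r)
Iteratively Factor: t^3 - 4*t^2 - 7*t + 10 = (t + 2)*(t^2 - 6*t + 5) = (t - 5)*(t + 2)*(t - 1)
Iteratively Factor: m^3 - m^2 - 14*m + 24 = (m + 4)*(m^2 - 5*m + 6) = (m - 3)*(m + 4)*(m - 2)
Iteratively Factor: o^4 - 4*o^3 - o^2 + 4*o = (o - 4)*(o^3 - o) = (o - 4)*(o - 1)*(o^2 + o) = o*(o - 4)*(o - 1)*(o + 1)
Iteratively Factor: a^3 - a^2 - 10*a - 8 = (a + 2)*(a^2 - 3*a - 4) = (a - 4)*(a + 2)*(a + 1)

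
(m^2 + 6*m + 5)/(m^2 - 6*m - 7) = (m + 5)/(m - 7)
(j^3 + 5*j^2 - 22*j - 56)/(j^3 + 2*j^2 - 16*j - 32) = (j + 7)/(j + 4)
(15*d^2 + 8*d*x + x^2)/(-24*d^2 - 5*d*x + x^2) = (5*d + x)/(-8*d + x)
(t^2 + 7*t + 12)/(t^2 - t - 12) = (t + 4)/(t - 4)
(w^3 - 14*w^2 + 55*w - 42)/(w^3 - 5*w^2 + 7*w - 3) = (w^2 - 13*w + 42)/(w^2 - 4*w + 3)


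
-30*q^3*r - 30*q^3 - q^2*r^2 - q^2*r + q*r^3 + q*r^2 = (-6*q + r)*(5*q + r)*(q*r + q)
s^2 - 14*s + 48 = (s - 8)*(s - 6)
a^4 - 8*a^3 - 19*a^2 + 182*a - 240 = (a - 8)*(a - 3)*(a - 2)*(a + 5)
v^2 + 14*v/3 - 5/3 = (v - 1/3)*(v + 5)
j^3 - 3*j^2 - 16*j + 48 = (j - 4)*(j - 3)*(j + 4)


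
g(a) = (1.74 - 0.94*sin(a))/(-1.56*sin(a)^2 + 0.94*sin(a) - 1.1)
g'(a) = (1.74 - 0.94*sin(a))*(3.12*sin(a)*cos(a) - 0.94*cos(a))/(-1.56*sin(a)^2 + 0.94*sin(a) - 1.1)^2 - 0.94*cos(a)/(-1.56*sin(a)^2 + 0.94*sin(a) - 1.1)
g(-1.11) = -0.81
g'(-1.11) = -0.29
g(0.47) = -1.32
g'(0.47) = 1.40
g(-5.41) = -0.79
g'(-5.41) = 1.03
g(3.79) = -1.03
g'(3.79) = 0.70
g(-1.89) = -0.77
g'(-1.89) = 0.19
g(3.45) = -1.32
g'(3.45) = 0.97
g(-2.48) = -1.02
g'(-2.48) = 0.69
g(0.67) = -1.03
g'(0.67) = 1.38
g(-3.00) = -1.48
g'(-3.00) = 0.87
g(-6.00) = -1.54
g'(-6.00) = 0.84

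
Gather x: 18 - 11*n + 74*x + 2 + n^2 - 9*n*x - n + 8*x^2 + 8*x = n^2 - 12*n + 8*x^2 + x*(82 - 9*n) + 20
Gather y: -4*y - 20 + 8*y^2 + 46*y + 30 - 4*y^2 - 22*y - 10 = 4*y^2 + 20*y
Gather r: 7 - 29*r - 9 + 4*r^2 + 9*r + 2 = 4*r^2 - 20*r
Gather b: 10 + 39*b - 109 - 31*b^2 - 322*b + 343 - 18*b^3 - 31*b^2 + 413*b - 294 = -18*b^3 - 62*b^2 + 130*b - 50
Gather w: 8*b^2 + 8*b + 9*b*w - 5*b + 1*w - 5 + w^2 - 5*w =8*b^2 + 3*b + w^2 + w*(9*b - 4) - 5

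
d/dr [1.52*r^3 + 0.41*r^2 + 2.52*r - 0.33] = 4.56*r^2 + 0.82*r + 2.52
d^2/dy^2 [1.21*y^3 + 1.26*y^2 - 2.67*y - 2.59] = 7.26*y + 2.52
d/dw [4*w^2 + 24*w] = 8*w + 24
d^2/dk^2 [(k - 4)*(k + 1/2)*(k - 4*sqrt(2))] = 6*k - 8*sqrt(2) - 7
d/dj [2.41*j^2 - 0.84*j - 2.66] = 4.82*j - 0.84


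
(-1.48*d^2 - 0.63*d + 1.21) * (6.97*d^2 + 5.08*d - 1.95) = -10.3156*d^4 - 11.9095*d^3 + 8.1193*d^2 + 7.3753*d - 2.3595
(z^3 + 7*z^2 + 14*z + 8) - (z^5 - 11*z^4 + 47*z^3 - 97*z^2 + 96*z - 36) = -z^5 + 11*z^4 - 46*z^3 + 104*z^2 - 82*z + 44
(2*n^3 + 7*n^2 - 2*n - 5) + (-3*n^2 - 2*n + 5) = 2*n^3 + 4*n^2 - 4*n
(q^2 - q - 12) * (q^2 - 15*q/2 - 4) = q^4 - 17*q^3/2 - 17*q^2/2 + 94*q + 48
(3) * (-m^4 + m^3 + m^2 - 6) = -3*m^4 + 3*m^3 + 3*m^2 - 18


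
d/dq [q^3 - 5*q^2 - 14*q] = 3*q^2 - 10*q - 14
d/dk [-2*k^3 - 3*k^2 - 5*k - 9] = -6*k^2 - 6*k - 5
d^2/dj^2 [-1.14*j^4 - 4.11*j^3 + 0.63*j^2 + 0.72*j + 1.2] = -13.68*j^2 - 24.66*j + 1.26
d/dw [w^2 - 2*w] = 2*w - 2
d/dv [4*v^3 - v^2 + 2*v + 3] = 12*v^2 - 2*v + 2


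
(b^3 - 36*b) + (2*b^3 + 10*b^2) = 3*b^3 + 10*b^2 - 36*b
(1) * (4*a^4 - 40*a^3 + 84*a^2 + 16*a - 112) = 4*a^4 - 40*a^3 + 84*a^2 + 16*a - 112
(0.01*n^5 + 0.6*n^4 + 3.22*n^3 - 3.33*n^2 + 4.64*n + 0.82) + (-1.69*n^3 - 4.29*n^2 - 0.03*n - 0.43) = 0.01*n^5 + 0.6*n^4 + 1.53*n^3 - 7.62*n^2 + 4.61*n + 0.39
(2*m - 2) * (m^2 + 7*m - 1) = 2*m^3 + 12*m^2 - 16*m + 2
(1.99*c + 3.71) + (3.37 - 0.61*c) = 1.38*c + 7.08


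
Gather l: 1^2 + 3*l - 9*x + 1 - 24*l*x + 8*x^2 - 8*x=l*(3 - 24*x) + 8*x^2 - 17*x + 2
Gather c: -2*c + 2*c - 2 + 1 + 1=0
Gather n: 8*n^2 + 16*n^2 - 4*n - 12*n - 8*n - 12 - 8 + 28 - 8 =24*n^2 - 24*n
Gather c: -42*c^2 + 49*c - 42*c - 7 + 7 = -42*c^2 + 7*c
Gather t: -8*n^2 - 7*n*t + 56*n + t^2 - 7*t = -8*n^2 + 56*n + t^2 + t*(-7*n - 7)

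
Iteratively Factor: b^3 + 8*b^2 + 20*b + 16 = (b + 2)*(b^2 + 6*b + 8) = (b + 2)^2*(b + 4)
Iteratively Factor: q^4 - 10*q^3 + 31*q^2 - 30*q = (q - 3)*(q^3 - 7*q^2 + 10*q) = q*(q - 3)*(q^2 - 7*q + 10) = q*(q - 3)*(q - 2)*(q - 5)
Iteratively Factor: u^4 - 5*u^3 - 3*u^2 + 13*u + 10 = (u - 2)*(u^3 - 3*u^2 - 9*u - 5) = (u - 2)*(u + 1)*(u^2 - 4*u - 5) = (u - 2)*(u + 1)^2*(u - 5)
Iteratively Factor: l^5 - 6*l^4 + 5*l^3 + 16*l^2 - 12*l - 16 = (l - 2)*(l^4 - 4*l^3 - 3*l^2 + 10*l + 8) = (l - 2)*(l + 1)*(l^3 - 5*l^2 + 2*l + 8) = (l - 2)^2*(l + 1)*(l^2 - 3*l - 4) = (l - 4)*(l - 2)^2*(l + 1)*(l + 1)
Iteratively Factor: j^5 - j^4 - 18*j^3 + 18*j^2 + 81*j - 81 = (j - 3)*(j^4 + 2*j^3 - 12*j^2 - 18*j + 27) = (j - 3)^2*(j^3 + 5*j^2 + 3*j - 9) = (j - 3)^2*(j + 3)*(j^2 + 2*j - 3) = (j - 3)^2*(j + 3)^2*(j - 1)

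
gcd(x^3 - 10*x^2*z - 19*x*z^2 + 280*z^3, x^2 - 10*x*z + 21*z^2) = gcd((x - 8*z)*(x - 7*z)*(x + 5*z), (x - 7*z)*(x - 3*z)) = x - 7*z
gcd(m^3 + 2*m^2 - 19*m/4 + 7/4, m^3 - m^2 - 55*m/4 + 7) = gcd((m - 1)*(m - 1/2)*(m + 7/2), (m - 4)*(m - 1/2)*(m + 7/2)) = m^2 + 3*m - 7/4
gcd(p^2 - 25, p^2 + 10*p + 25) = p + 5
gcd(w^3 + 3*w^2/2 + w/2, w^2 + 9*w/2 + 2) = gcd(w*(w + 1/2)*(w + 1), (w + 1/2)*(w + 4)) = w + 1/2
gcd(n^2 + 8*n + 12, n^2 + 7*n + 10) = n + 2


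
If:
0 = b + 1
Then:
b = -1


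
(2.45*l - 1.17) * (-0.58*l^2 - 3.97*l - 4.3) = -1.421*l^3 - 9.0479*l^2 - 5.8901*l + 5.031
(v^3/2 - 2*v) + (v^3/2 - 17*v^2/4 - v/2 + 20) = v^3 - 17*v^2/4 - 5*v/2 + 20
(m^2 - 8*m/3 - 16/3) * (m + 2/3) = m^3 - 2*m^2 - 64*m/9 - 32/9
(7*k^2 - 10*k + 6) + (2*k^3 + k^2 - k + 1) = 2*k^3 + 8*k^2 - 11*k + 7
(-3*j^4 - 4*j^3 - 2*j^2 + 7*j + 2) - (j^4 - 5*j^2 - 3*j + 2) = -4*j^4 - 4*j^3 + 3*j^2 + 10*j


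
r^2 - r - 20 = (r - 5)*(r + 4)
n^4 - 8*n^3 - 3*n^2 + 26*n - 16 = (n - 8)*(n - 1)^2*(n + 2)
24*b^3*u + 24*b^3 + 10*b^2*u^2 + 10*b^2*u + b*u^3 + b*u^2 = (4*b + u)*(6*b + u)*(b*u + b)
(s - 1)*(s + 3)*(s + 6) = s^3 + 8*s^2 + 9*s - 18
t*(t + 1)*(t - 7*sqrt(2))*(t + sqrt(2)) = t^4 - 6*sqrt(2)*t^3 + t^3 - 14*t^2 - 6*sqrt(2)*t^2 - 14*t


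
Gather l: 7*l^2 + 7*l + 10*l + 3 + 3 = 7*l^2 + 17*l + 6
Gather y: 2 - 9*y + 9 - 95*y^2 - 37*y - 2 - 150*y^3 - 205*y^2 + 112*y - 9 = -150*y^3 - 300*y^2 + 66*y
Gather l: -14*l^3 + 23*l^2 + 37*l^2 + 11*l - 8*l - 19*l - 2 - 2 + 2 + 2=-14*l^3 + 60*l^2 - 16*l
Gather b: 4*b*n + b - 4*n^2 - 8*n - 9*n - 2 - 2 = b*(4*n + 1) - 4*n^2 - 17*n - 4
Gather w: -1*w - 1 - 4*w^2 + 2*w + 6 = -4*w^2 + w + 5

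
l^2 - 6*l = l*(l - 6)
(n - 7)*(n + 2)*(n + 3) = n^3 - 2*n^2 - 29*n - 42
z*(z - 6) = z^2 - 6*z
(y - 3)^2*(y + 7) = y^3 + y^2 - 33*y + 63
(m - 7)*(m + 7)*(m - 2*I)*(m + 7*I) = m^4 + 5*I*m^3 - 35*m^2 - 245*I*m - 686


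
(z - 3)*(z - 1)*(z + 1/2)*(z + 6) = z^4 + 5*z^3/2 - 20*z^2 + 15*z/2 + 9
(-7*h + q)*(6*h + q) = -42*h^2 - h*q + q^2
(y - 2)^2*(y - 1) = y^3 - 5*y^2 + 8*y - 4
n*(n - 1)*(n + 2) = n^3 + n^2 - 2*n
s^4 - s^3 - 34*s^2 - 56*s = s*(s - 7)*(s + 2)*(s + 4)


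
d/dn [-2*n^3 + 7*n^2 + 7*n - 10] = -6*n^2 + 14*n + 7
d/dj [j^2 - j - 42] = 2*j - 1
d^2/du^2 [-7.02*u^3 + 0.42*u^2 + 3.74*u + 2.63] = 0.84 - 42.12*u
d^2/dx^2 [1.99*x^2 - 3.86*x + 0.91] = 3.98000000000000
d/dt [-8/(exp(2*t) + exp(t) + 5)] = (16*exp(t) + 8)*exp(t)/(exp(2*t) + exp(t) + 5)^2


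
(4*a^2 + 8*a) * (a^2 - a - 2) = 4*a^4 + 4*a^3 - 16*a^2 - 16*a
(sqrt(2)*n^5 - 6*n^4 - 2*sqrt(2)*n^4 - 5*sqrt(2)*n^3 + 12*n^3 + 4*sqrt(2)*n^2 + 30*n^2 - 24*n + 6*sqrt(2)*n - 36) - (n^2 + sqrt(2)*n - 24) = sqrt(2)*n^5 - 6*n^4 - 2*sqrt(2)*n^4 - 5*sqrt(2)*n^3 + 12*n^3 + 4*sqrt(2)*n^2 + 29*n^2 - 24*n + 5*sqrt(2)*n - 12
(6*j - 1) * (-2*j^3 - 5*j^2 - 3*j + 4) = -12*j^4 - 28*j^3 - 13*j^2 + 27*j - 4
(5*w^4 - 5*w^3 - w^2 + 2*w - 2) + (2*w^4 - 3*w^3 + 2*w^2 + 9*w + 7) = 7*w^4 - 8*w^3 + w^2 + 11*w + 5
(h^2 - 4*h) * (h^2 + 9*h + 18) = h^4 + 5*h^3 - 18*h^2 - 72*h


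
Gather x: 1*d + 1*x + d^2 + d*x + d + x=d^2 + 2*d + x*(d + 2)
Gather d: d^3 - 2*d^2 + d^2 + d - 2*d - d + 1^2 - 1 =d^3 - d^2 - 2*d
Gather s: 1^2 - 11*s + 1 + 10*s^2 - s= 10*s^2 - 12*s + 2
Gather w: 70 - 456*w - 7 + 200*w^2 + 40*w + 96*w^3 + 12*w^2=96*w^3 + 212*w^2 - 416*w + 63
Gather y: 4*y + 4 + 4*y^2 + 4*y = 4*y^2 + 8*y + 4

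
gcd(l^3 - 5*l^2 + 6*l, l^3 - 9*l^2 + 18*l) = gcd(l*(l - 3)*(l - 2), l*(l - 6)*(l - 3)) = l^2 - 3*l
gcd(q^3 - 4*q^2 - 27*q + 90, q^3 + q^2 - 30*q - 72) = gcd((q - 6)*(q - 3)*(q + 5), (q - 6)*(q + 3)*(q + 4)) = q - 6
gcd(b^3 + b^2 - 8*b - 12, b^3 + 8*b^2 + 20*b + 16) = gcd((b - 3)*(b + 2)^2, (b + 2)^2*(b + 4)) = b^2 + 4*b + 4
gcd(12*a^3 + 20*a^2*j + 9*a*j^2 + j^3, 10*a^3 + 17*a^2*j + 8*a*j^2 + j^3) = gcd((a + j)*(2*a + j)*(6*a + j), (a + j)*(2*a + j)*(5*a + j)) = 2*a^2 + 3*a*j + j^2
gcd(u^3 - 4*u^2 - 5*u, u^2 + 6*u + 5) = u + 1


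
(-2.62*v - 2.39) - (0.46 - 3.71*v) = 1.09*v - 2.85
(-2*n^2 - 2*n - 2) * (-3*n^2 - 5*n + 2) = 6*n^4 + 16*n^3 + 12*n^2 + 6*n - 4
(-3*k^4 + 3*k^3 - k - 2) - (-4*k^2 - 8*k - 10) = -3*k^4 + 3*k^3 + 4*k^2 + 7*k + 8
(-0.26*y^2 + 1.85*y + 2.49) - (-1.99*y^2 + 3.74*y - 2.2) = 1.73*y^2 - 1.89*y + 4.69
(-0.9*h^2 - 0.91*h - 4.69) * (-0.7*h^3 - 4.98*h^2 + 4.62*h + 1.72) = 0.63*h^5 + 5.119*h^4 + 3.6568*h^3 + 17.604*h^2 - 23.233*h - 8.0668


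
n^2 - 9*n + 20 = (n - 5)*(n - 4)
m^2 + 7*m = m*(m + 7)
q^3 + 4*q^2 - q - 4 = (q - 1)*(q + 1)*(q + 4)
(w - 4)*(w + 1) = w^2 - 3*w - 4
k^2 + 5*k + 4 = (k + 1)*(k + 4)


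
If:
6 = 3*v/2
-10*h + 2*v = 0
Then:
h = 4/5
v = 4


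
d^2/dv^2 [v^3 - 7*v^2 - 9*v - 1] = 6*v - 14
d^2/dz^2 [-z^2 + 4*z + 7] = -2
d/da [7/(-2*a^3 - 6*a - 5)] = 42*(a^2 + 1)/(2*a^3 + 6*a + 5)^2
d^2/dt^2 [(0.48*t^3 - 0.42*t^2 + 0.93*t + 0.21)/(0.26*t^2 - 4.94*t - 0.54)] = (-5.55111512312578e-17*t^5 + 22.60908*t^3 + 7.41405599999999*t^2 + 0.00489599999999513*t + 5.1018)/(0.017576*t^6 - 1.001832*t^5 + 18.925296*t^4 - 116.392328*t^3 - 39.306384*t^2 - 4.321512*t - 0.157464)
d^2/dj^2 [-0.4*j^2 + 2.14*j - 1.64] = -0.800000000000000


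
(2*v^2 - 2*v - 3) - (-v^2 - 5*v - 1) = 3*v^2 + 3*v - 2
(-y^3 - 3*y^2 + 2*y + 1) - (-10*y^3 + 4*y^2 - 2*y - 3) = 9*y^3 - 7*y^2 + 4*y + 4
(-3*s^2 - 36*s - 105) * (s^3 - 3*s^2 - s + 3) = -3*s^5 - 27*s^4 + 6*s^3 + 342*s^2 - 3*s - 315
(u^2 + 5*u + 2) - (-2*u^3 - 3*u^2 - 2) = 2*u^3 + 4*u^2 + 5*u + 4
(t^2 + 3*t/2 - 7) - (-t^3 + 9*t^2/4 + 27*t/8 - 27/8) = t^3 - 5*t^2/4 - 15*t/8 - 29/8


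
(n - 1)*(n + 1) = n^2 - 1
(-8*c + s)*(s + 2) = -8*c*s - 16*c + s^2 + 2*s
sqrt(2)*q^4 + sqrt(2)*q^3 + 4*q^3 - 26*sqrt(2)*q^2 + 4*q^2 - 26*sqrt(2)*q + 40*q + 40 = (q - 2*sqrt(2))*(q - sqrt(2))*(q + 5*sqrt(2))*(sqrt(2)*q + sqrt(2))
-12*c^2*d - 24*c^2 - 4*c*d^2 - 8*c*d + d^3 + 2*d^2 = (-6*c + d)*(2*c + d)*(d + 2)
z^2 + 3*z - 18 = (z - 3)*(z + 6)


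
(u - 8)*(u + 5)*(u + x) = u^3 + u^2*x - 3*u^2 - 3*u*x - 40*u - 40*x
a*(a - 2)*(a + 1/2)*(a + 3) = a^4 + 3*a^3/2 - 11*a^2/2 - 3*a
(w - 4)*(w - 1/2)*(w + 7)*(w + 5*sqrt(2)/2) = w^4 + 5*w^3/2 + 5*sqrt(2)*w^3/2 - 59*w^2/2 + 25*sqrt(2)*w^2/4 - 295*sqrt(2)*w/4 + 14*w + 35*sqrt(2)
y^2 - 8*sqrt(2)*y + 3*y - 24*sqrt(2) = (y + 3)*(y - 8*sqrt(2))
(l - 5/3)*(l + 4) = l^2 + 7*l/3 - 20/3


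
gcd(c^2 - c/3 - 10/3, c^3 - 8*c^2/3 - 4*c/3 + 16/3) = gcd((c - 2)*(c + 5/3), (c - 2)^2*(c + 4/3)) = c - 2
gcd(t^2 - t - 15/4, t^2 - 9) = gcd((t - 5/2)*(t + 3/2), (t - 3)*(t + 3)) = 1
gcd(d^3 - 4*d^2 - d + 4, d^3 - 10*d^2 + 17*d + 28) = d^2 - 3*d - 4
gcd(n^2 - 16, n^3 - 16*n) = n^2 - 16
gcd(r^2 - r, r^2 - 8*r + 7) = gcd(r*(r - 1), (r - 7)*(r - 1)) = r - 1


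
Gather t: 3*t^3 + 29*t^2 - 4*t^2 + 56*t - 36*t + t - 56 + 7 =3*t^3 + 25*t^2 + 21*t - 49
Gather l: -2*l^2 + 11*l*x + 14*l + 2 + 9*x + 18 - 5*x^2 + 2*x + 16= -2*l^2 + l*(11*x + 14) - 5*x^2 + 11*x + 36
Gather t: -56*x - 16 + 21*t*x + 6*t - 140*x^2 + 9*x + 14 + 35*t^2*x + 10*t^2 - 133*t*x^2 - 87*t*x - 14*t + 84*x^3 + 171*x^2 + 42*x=t^2*(35*x + 10) + t*(-133*x^2 - 66*x - 8) + 84*x^3 + 31*x^2 - 5*x - 2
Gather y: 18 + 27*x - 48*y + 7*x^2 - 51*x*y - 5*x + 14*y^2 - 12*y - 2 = 7*x^2 + 22*x + 14*y^2 + y*(-51*x - 60) + 16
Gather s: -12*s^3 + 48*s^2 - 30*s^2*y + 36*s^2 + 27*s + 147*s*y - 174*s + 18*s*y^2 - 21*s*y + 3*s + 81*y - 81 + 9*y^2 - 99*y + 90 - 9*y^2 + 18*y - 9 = -12*s^3 + s^2*(84 - 30*y) + s*(18*y^2 + 126*y - 144)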